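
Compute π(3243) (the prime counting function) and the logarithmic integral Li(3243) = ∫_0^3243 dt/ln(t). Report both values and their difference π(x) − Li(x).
π(3243) = 457;  Li(3243) ≈ 472.96;  π(x) − Li(x) ≈ -15.96.

Direct count of primes ≤ 3243 gives π(3243) = 457. Numerical evaluation of the logarithmic integral gives Li(3243) ≈ 472.96. The difference π(x) − Li(x) ≈ -15.96 is typically negative for small/moderate x (Li(x) overestimates), though Littlewood's theorem shows this sign changes infinitely often.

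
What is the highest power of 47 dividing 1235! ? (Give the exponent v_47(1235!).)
v_47(1235!) = 26

Legendre's formula: v_p(n!) = Σ_{k ≥ 1} ⌊n / p^k⌋. For p = 47, n = 1235, the terms are:
  ⌊1235/47^1⌋ = ⌊1235/47⌋ = 26
(the next term ⌊1235/47^2⌋ = 0, terminating the sum). Summing: v_47(1235!) = 26 = 26.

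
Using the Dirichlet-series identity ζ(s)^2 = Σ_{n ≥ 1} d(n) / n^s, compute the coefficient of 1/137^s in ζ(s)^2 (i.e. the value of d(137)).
d(137) = 2

ζ(s)^2 = (Σ 1/m^s)(Σ 1/k^s). The coefficient of 1/n^s in the product is the number of ordered pairs (m, k) with mk = n, which equals d(n). For n = 137, divisors are [1, 137], so d(137) = 2.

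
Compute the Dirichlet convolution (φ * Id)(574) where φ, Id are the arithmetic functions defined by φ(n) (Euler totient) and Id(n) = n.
(φ * Id)(574) = 3159

Divisors of 574: [1, 2, 7, 14, 41, 82, 287, 574]. For each d | 574:
  d = 1: φ(1) · Id(574/1) = 1 · 574 = 574
  d = 2: φ(2) · Id(574/2) = 1 · 287 = 287
  d = 7: φ(7) · Id(574/7) = 6 · 82 = 492
  d = 14: φ(14) · Id(574/14) = 6 · 41 = 246
  d = 41: φ(41) · Id(574/41) = 40 · 14 = 560
  d = 82: φ(82) · Id(574/82) = 40 · 7 = 280
  d = 287: φ(287) · Id(574/287) = 240 · 2 = 480
  d = 574: φ(574) · Id(574/574) = 240 · 1 = 240
Summing: (φ * Id)(574) = 574 + 287 + 492 + 246 + 560 + 280 + 480 + 240 = 3159.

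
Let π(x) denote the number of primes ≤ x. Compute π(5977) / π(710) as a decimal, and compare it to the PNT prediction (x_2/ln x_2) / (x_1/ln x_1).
π(5977)/π(710) = 781/127 ≈ 6.1496;  PNT prediction ≈ 6.3559.

π(710) = 127 and π(5977) = 781, so π(5977)/π(710) ≈ 6.1496. The PNT-predicted ratio is (5977/ln(5977)) / (710/ln(710)) ≈ 6.3559. The two agree to within a few percent, as expected.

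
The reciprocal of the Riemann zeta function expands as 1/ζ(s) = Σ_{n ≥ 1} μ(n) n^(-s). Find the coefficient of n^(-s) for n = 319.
μ(319) = 1

Factor n = 319 = 11 · 29. μ(n) = 0 if any exponent ≥ 2 (not squarefree); otherwise μ(n) = (−1)^{ω(n)} where ω(n) is the number of distinct prime factors. Applying: μ(319) = 1.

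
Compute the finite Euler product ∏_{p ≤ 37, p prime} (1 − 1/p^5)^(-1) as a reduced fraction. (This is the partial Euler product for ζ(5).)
∏ = 132487865367718741281556988782580603348847966827605/127769623698019954360176628845208514576475652988928

The primes p ≤ 37 are [2, 3, 5, 7, 11, 13, 17, 19, 23, 29, 31, 37]. For each prime, (1 − 1/p^5)^(-1) = p^5 / (p^5 − 1). The product is (1 − 1/2^5)^(-1), (1 − 1/3^5)^(-1), (1 − 1/5^5)^(-1), (1 − 1/7^5)^(-1), (1 − 1/11^5)^(-1), (1 − 1/13^5)^(-1), (1 − 1/17^5)^(-1), (1 − 1/19^5)^(-1), (1 − 1/23^5)^(-1), (1 − 1/29^5)^(-1), (1 − 1/31^5)^(-1), (1 − 1/37^5)^(-1) = ∏ p^5 / (p^5 − 1) = 132487865367718741281556988782580603348847966827605/127769623698019954360176628845208514576475652988928.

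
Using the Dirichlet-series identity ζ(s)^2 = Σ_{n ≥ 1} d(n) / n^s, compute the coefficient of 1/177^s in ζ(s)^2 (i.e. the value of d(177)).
d(177) = 4

ζ(s)^2 = (Σ 1/m^s)(Σ 1/k^s). The coefficient of 1/n^s in the product is the number of ordered pairs (m, k) with mk = n, which equals d(n). For n = 177, divisors are [1, 3, 59, 177], so d(177) = 4.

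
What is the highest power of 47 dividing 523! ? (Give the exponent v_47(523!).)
v_47(523!) = 11

Legendre's formula: v_p(n!) = Σ_{k ≥ 1} ⌊n / p^k⌋. For p = 47, n = 523, the terms are:
  ⌊523/47^1⌋ = ⌊523/47⌋ = 11
(the next term ⌊523/47^2⌋ = 0, terminating the sum). Summing: v_47(523!) = 11 = 11.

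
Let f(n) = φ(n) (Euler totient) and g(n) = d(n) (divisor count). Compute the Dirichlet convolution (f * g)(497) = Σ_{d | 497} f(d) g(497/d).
(φ * d)(497) = 576

Divisors of 497: [1, 7, 71, 497]. For each d | 497:
  d = 1: φ(1) · d(497/1) = 1 · 4 = 4
  d = 7: φ(7) · d(497/7) = 6 · 2 = 12
  d = 71: φ(71) · d(497/71) = 70 · 2 = 140
  d = 497: φ(497) · d(497/497) = 420 · 1 = 420
Summing: (φ * d)(497) = 4 + 12 + 140 + 420 = 576.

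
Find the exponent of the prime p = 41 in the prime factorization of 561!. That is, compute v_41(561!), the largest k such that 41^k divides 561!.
v_41(561!) = 13

Legendre's formula: v_p(n!) = Σ_{k ≥ 1} ⌊n / p^k⌋. For p = 41, n = 561, the terms are:
  ⌊561/41^1⌋ = ⌊561/41⌋ = 13
(the next term ⌊561/41^2⌋ = 0, terminating the sum). Summing: v_41(561!) = 13 = 13.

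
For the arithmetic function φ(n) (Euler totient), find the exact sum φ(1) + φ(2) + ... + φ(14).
Σ_{n ≤ 14} φ(n) = 64

Compute φ(n) for each 1 ≤ n ≤ 14: φ(1) = 1, φ(2) = 1, φ(3) = 2, φ(4) = 2, φ(5) = 4, φ(6) = 2, φ(7) = 6, φ(8) = 4, φ(9) = 6, φ(10) = 4, φ(11) = 10, φ(12) = 4, φ(13) = 12, φ(14) = 6. Summing all 14 values: 64. (Average order: Σ_{n ≤ x} φ(n) ~ (3/π²) x². For x = 14, (3/π²)·14² ≈ 59.58.)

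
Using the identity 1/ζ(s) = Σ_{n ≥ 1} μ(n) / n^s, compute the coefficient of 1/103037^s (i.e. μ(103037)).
μ(103037) = 1

Factor n = 103037 = 11 · 17 · 19 · 29. μ(n) = 0 if any exponent ≥ 2 (not squarefree); otherwise μ(n) = (−1)^{ω(n)} where ω(n) is the number of distinct prime factors. Applying: μ(103037) = 1.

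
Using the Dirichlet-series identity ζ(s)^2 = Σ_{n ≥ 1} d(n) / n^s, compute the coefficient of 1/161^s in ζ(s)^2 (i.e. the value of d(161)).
d(161) = 4

ζ(s)^2 = (Σ 1/m^s)(Σ 1/k^s). The coefficient of 1/n^s in the product is the number of ordered pairs (m, k) with mk = n, which equals d(n). For n = 161, divisors are [1, 7, 23, 161], so d(161) = 4.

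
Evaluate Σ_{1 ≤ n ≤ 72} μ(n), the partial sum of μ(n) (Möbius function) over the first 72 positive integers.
Σ_{n ≤ 72} μ(n) = -3

Compute μ(n) for each 1 ≤ n ≤ 72: μ(1) = 1, μ(2) = -1, μ(3) = -1, μ(4) = 0, μ(5) = -1, μ(6) = 1, μ(7) = -1, μ(8) = 0, μ(9) = 0, μ(10) = 1, μ(11) = -1, μ(12) = 0, μ(13) = -1, μ(14) = 1, μ(15) = 1, μ(16) = 0, μ(17) = -1, μ(18) = 0, μ(19) = -1, μ(20) = 0, μ(21) = 1, μ(22) = 1, μ(23) = -1, μ(24) = 0, μ(25) = 0, μ(26) = 1, μ(27) = 0, μ(28) = 0, μ(29) = -1, μ(30) = -1, μ(31) = -1, μ(32) = 0, μ(33) = 1, μ(34) = 1, μ(35) = 1, μ(36) = 0, μ(37) = -1, μ(38) = 1, μ(39) = 1, μ(40) = 0, μ(41) = -1, μ(42) = -1, μ(43) = -1, μ(44) = 0, μ(45) = 0, μ(46) = 1, μ(47) = -1, μ(48) = 0, μ(49) = 0, μ(50) = 0, μ(51) = 1, μ(52) = 0, μ(53) = -1, μ(54) = 0, μ(55) = 1, μ(56) = 0, μ(57) = 1, μ(58) = 1, μ(59) = -1, μ(60) = 0, μ(61) = -1, μ(62) = 1, μ(63) = 0, μ(64) = 0, μ(65) = 1, μ(66) = -1, μ(67) = -1, μ(68) = 0, μ(69) = 1, μ(70) = -1, μ(71) = -1, μ(72) = 0. Summing all 72 values: -3. (Mertens function M(x) = Σ_{n ≤ x} μ(n); on average M(x) should be small (PNT ⟺ M(x) = o(x)).)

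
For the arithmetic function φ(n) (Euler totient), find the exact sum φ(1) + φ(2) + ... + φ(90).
Σ_{n ≤ 90} φ(n) = 2480

Compute φ(n) for each 1 ≤ n ≤ 90: φ(1) = 1, φ(2) = 1, φ(3) = 2, φ(4) = 2, φ(5) = 4, φ(6) = 2, φ(7) = 6, φ(8) = 4, φ(9) = 6, φ(10) = 4, φ(11) = 10, φ(12) = 4, φ(13) = 12, φ(14) = 6, φ(15) = 8, φ(16) = 8, φ(17) = 16, φ(18) = 6, φ(19) = 18, φ(20) = 8, φ(21) = 12, φ(22) = 10, φ(23) = 22, φ(24) = 8, φ(25) = 20, φ(26) = 12, φ(27) = 18, φ(28) = 12, φ(29) = 28, φ(30) = 8, φ(31) = 30, φ(32) = 16, φ(33) = 20, φ(34) = 16, φ(35) = 24, φ(36) = 12, φ(37) = 36, φ(38) = 18, φ(39) = 24, φ(40) = 16, φ(41) = 40, φ(42) = 12, φ(43) = 42, φ(44) = 20, φ(45) = 24, φ(46) = 22, φ(47) = 46, φ(48) = 16, φ(49) = 42, φ(50) = 20, φ(51) = 32, φ(52) = 24, φ(53) = 52, φ(54) = 18, φ(55) = 40, φ(56) = 24, φ(57) = 36, φ(58) = 28, φ(59) = 58, φ(60) = 16, φ(61) = 60, φ(62) = 30, φ(63) = 36, φ(64) = 32, φ(65) = 48, φ(66) = 20, φ(67) = 66, φ(68) = 32, φ(69) = 44, φ(70) = 24, φ(71) = 70, φ(72) = 24, φ(73) = 72, φ(74) = 36, φ(75) = 40, φ(76) = 36, φ(77) = 60, φ(78) = 24, φ(79) = 78, φ(80) = 32, φ(81) = 54, φ(82) = 40, φ(83) = 82, φ(84) = 24, φ(85) = 64, φ(86) = 42, φ(87) = 56, φ(88) = 40, φ(89) = 88, φ(90) = 24. Summing all 90 values: 2480. (Average order: Σ_{n ≤ x} φ(n) ~ (3/π²) x². For x = 90, (3/π²)·90² ≈ 2462.10.)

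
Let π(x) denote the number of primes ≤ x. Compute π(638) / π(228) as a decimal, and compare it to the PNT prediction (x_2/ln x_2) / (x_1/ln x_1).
π(638)/π(228) = 115/49 ≈ 2.3469;  PNT prediction ≈ 2.3524.

π(228) = 49 and π(638) = 115, so π(638)/π(228) ≈ 2.3469. The PNT-predicted ratio is (638/ln(638)) / (228/ln(228)) ≈ 2.3524. The two agree to within a few percent, as expected.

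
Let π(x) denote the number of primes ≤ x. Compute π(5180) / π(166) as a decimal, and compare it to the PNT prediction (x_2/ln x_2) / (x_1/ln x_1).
π(5180)/π(166) = 690/38 ≈ 18.1579;  PNT prediction ≈ 18.6516.

π(166) = 38 and π(5180) = 690, so π(5180)/π(166) ≈ 18.1579. The PNT-predicted ratio is (5180/ln(5180)) / (166/ln(166)) ≈ 18.6516. The two agree to within a few percent, as expected.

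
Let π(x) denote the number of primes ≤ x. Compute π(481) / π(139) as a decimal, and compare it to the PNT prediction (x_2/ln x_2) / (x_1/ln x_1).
π(481)/π(139) = 92/34 ≈ 2.7059;  PNT prediction ≈ 2.7649.

π(139) = 34 and π(481) = 92, so π(481)/π(139) ≈ 2.7059. The PNT-predicted ratio is (481/ln(481)) / (139/ln(139)) ≈ 2.7649. The two agree to within a few percent, as expected.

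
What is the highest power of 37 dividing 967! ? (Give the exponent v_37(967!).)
v_37(967!) = 26

Legendre's formula: v_p(n!) = Σ_{k ≥ 1} ⌊n / p^k⌋. For p = 37, n = 967, the terms are:
  ⌊967/37^1⌋ = ⌊967/37⌋ = 26
(the next term ⌊967/37^2⌋ = 0, terminating the sum). Summing: v_37(967!) = 26 = 26.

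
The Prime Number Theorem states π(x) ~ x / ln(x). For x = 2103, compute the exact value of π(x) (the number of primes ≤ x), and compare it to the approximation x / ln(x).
π(2103) = 317;  x/ln(x) ≈ 274.86;  relative error ≈ 13.29%.

Directly count primes up to 2103: π(2103) = 317. The PNT approximation gives 2103/ln(2103) ≈ 2103/7.65112 ≈ 274.86. Relative error (π(x) − x/ln(x)) / π(x) ≈ 13.29%; the approximation is known to undercount slightly (Li(x) is a better estimate).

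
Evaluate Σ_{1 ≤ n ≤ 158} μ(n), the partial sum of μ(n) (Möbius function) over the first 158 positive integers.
Σ_{n ≤ 158} μ(n) = -1

Compute μ(n) for each 1 ≤ n ≤ 158: μ(1) = 1, μ(2) = -1, μ(3) = -1, μ(4) = 0, μ(5) = -1, μ(6) = 1, μ(7) = -1, μ(8) = 0, μ(9) = 0, μ(10) = 1, μ(11) = -1, μ(12) = 0, μ(13) = -1, μ(14) = 1, μ(15) = 1, μ(16) = 0, μ(17) = -1, μ(18) = 0, μ(19) = -1, μ(20) = 0, μ(21) = 1, μ(22) = 1, μ(23) = -1, μ(24) = 0, μ(25) = 0, μ(26) = 1, μ(27) = 0, μ(28) = 0, μ(29) = -1, μ(30) = -1, μ(31) = -1, μ(32) = 0, μ(33) = 1, μ(34) = 1, μ(35) = 1, μ(36) = 0, μ(37) = -1, μ(38) = 1, μ(39) = 1, μ(40) = 0, μ(41) = -1, μ(42) = -1, μ(43) = -1, μ(44) = 0, μ(45) = 0, μ(46) = 1, μ(47) = -1, μ(48) = 0, μ(49) = 0, μ(50) = 0, μ(51) = 1, μ(52) = 0, μ(53) = -1, μ(54) = 0, μ(55) = 1, μ(56) = 0, μ(57) = 1, μ(58) = 1, μ(59) = -1, μ(60) = 0, μ(61) = -1, μ(62) = 1, μ(63) = 0, μ(64) = 0, μ(65) = 1, μ(66) = -1, μ(67) = -1, μ(68) = 0, μ(69) = 1, μ(70) = -1, μ(71) = -1, μ(72) = 0, μ(73) = -1, μ(74) = 1, μ(75) = 0, μ(76) = 0, μ(77) = 1, μ(78) = -1, μ(79) = -1, μ(80) = 0, μ(81) = 0, μ(82) = 1, μ(83) = -1, μ(84) = 0, μ(85) = 1, μ(86) = 1, μ(87) = 1, μ(88) = 0, μ(89) = -1, μ(90) = 0, μ(91) = 1, μ(92) = 0, μ(93) = 1, μ(94) = 1, μ(95) = 1, μ(96) = 0, μ(97) = -1, μ(98) = 0, μ(99) = 0, μ(100) = 0, μ(101) = -1, μ(102) = -1, μ(103) = -1, μ(104) = 0, μ(105) = -1, μ(106) = 1, μ(107) = -1, μ(108) = 0, μ(109) = -1, μ(110) = -1, μ(111) = 1, μ(112) = 0, μ(113) = -1, μ(114) = -1, μ(115) = 1, μ(116) = 0, μ(117) = 0, μ(118) = 1, μ(119) = 1, μ(120) = 0, μ(121) = 0, μ(122) = 1, μ(123) = 1, μ(124) = 0, μ(125) = 0, μ(126) = 0, μ(127) = -1, μ(128) = 0, μ(129) = 1, μ(130) = -1, μ(131) = -1, μ(132) = 0, μ(133) = 1, μ(134) = 1, μ(135) = 0, μ(136) = 0, μ(137) = -1, μ(138) = -1, μ(139) = -1, μ(140) = 0, μ(141) = 1, μ(142) = 1, μ(143) = 1, μ(144) = 0, μ(145) = 1, μ(146) = 1, μ(147) = 0, μ(148) = 0, μ(149) = -1, μ(150) = 0, μ(151) = -1, μ(152) = 0, μ(153) = 0, μ(154) = -1, μ(155) = 1, μ(156) = 0, μ(157) = -1, μ(158) = 1. Summing all 158 values: -1. (Mertens function M(x) = Σ_{n ≤ x} μ(n); on average M(x) should be small (PNT ⟺ M(x) = o(x)).)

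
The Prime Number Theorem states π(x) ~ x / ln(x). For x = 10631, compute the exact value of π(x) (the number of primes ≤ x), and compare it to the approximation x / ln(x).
π(10631) = 1297;  x/ln(x) ≈ 1146.63;  relative error ≈ 11.59%.

Directly count primes up to 10631: π(10631) = 1297. The PNT approximation gives 10631/ln(10631) ≈ 10631/9.27153 ≈ 1146.63. Relative error (π(x) − x/ln(x)) / π(x) ≈ 11.59%; the approximation is known to undercount slightly (Li(x) is a better estimate).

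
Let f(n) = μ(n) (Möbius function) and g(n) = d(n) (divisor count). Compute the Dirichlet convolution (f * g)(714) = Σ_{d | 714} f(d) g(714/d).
(μ * d)(714) = 1

Divisors of 714: [1, 2, 3, 6, 7, 14, 17, 21, 34, 42, 51, 102, 119, 238, 357, 714]. For each d | 714:
  d = 1: μ(1) · d(714/1) = 1 · 16 = 16
  d = 2: μ(2) · d(714/2) = -1 · 8 = -8
  d = 3: μ(3) · d(714/3) = -1 · 8 = -8
  d = 6: μ(6) · d(714/6) = 1 · 4 = 4
  d = 7: μ(7) · d(714/7) = -1 · 8 = -8
  d = 14: μ(14) · d(714/14) = 1 · 4 = 4
  d = 17: μ(17) · d(714/17) = -1 · 8 = -8
  d = 21: μ(21) · d(714/21) = 1 · 4 = 4
  d = 34: μ(34) · d(714/34) = 1 · 4 = 4
  d = 42: μ(42) · d(714/42) = -1 · 2 = -2
  d = 51: μ(51) · d(714/51) = 1 · 4 = 4
  d = 102: μ(102) · d(714/102) = -1 · 2 = -2
  d = 119: μ(119) · d(714/119) = 1 · 4 = 4
  d = 238: μ(238) · d(714/238) = -1 · 2 = -2
  d = 357: μ(357) · d(714/357) = -1 · 2 = -2
  d = 714: μ(714) · d(714/714) = 1 · 1 = 1
Summing: (μ * d)(714) = 16 + -8 + -8 + 4 + -8 + 4 + -8 + 4 + 4 + -2 + 4 + -2 + 4 + -2 + -2 + 1 = 1.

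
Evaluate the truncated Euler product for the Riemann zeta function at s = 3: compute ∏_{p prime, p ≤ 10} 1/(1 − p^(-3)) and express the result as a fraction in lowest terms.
∏ = 18375/15314

The primes p ≤ 10 are [2, 3, 5, 7]. For each prime, (1 − 1/p^3)^(-1) = p^3 / (p^3 − 1). The product is (1 − 1/2^3)^(-1), (1 − 1/3^3)^(-1), (1 − 1/5^3)^(-1), (1 − 1/7^3)^(-1) = ∏ p^3 / (p^3 − 1) = 18375/15314.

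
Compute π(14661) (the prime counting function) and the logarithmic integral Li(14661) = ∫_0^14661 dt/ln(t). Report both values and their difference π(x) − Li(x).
π(14661) = 1717;  Li(14661) ≈ 1741.33;  π(x) − Li(x) ≈ -24.33.

Direct count of primes ≤ 14661 gives π(14661) = 1717. Numerical evaluation of the logarithmic integral gives Li(14661) ≈ 1741.33. The difference π(x) − Li(x) ≈ -24.33 is typically negative for small/moderate x (Li(x) overestimates), though Littlewood's theorem shows this sign changes infinitely often.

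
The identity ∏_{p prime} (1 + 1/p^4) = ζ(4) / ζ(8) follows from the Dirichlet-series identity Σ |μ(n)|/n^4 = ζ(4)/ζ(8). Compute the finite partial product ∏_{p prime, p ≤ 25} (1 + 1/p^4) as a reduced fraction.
∏ = 577447917650941187656457324944/535704058713408612067696280625

The primes p ≤ 25 are [2, 3, 5, 7, 11, 13, 17, 19, 23]. For each, (1 + 1/p^4) = (p^4 + 1)/p^4. Multiplying these fractions over p ∈ [2, 3, 5, 7, 11, 13, 17, 19, 23] gives 577447917650941187656457324944/535704058713408612067696280625. (In the limit P → ∞ this tends to ζ(4)/ζ(8).)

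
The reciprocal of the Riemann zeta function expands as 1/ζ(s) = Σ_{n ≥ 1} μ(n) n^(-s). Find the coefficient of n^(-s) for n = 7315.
μ(7315) = 1

Factor n = 7315 = 5 · 7 · 11 · 19. μ(n) = 0 if any exponent ≥ 2 (not squarefree); otherwise μ(n) = (−1)^{ω(n)} where ω(n) is the number of distinct prime factors. Applying: μ(7315) = 1.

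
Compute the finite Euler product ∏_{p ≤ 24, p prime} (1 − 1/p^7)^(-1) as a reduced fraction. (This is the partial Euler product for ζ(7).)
∏ = 48232764637425582400715871008195503014129789903328125/47833390398549347808770198286798982719063238904795968

The primes p ≤ 24 are [2, 3, 5, 7, 11, 13, 17, 19, 23]. For each prime, (1 − 1/p^7)^(-1) = p^7 / (p^7 − 1). The product is (1 − 1/2^7)^(-1), (1 − 1/3^7)^(-1), (1 − 1/5^7)^(-1), (1 − 1/7^7)^(-1), (1 − 1/11^7)^(-1), (1 − 1/13^7)^(-1), (1 − 1/17^7)^(-1), (1 − 1/19^7)^(-1), (1 − 1/23^7)^(-1) = ∏ p^7 / (p^7 − 1) = 48232764637425582400715871008195503014129789903328125/47833390398549347808770198286798982719063238904795968.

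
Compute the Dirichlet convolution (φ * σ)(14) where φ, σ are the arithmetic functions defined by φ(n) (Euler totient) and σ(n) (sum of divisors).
(φ * σ)(14) = 56

Divisors of 14: [1, 2, 7, 14]. For each d | 14:
  d = 1: φ(1) · σ(14/1) = 1 · 24 = 24
  d = 2: φ(2) · σ(14/2) = 1 · 8 = 8
  d = 7: φ(7) · σ(14/7) = 6 · 3 = 18
  d = 14: φ(14) · σ(14/14) = 6 · 1 = 6
Summing: (φ * σ)(14) = 24 + 8 + 18 + 6 = 56.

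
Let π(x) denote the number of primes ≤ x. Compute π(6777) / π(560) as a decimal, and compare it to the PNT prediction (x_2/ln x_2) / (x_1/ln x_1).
π(6777)/π(560) = 871/102 ≈ 8.5392;  PNT prediction ≈ 8.6812.

π(560) = 102 and π(6777) = 871, so π(6777)/π(560) ≈ 8.5392. The PNT-predicted ratio is (6777/ln(6777)) / (560/ln(560)) ≈ 8.6812. The two agree to within a few percent, as expected.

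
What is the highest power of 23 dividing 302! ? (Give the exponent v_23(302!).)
v_23(302!) = 13

Legendre's formula: v_p(n!) = Σ_{k ≥ 1} ⌊n / p^k⌋. For p = 23, n = 302, the terms are:
  ⌊302/23^1⌋ = ⌊302/23⌋ = 13
(the next term ⌊302/23^2⌋ = 0, terminating the sum). Summing: v_23(302!) = 13 = 13.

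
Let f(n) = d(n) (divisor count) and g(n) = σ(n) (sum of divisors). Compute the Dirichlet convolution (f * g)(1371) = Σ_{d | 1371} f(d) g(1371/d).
(d * σ)(1371) = 2760

Divisors of 1371: [1, 3, 457, 1371]. For each d | 1371:
  d = 1: d(1) · σ(1371/1) = 1 · 1832 = 1832
  d = 3: d(3) · σ(1371/3) = 2 · 458 = 916
  d = 457: d(457) · σ(1371/457) = 2 · 4 = 8
  d = 1371: d(1371) · σ(1371/1371) = 4 · 1 = 4
Summing: (d * σ)(1371) = 1832 + 916 + 8 + 4 = 2760.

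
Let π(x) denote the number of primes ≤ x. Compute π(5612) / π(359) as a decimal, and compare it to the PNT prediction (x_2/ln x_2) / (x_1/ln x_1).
π(5612)/π(359) = 738/72 ≈ 10.2500;  PNT prediction ≈ 10.6537.

π(359) = 72 and π(5612) = 738, so π(5612)/π(359) ≈ 10.2500. The PNT-predicted ratio is (5612/ln(5612)) / (359/ln(359)) ≈ 10.6537. The two agree to within a few percent, as expected.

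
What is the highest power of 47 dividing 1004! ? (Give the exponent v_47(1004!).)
v_47(1004!) = 21

Legendre's formula: v_p(n!) = Σ_{k ≥ 1} ⌊n / p^k⌋. For p = 47, n = 1004, the terms are:
  ⌊1004/47^1⌋ = ⌊1004/47⌋ = 21
(the next term ⌊1004/47^2⌋ = 0, terminating the sum). Summing: v_47(1004!) = 21 = 21.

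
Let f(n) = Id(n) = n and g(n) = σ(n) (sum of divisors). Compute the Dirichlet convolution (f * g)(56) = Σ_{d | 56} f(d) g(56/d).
(Id * σ)(56) = 735

Divisors of 56: [1, 2, 4, 7, 8, 14, 28, 56]. For each d | 56:
  d = 1: Id(1) · σ(56/1) = 1 · 120 = 120
  d = 2: Id(2) · σ(56/2) = 2 · 56 = 112
  d = 4: Id(4) · σ(56/4) = 4 · 24 = 96
  d = 7: Id(7) · σ(56/7) = 7 · 15 = 105
  d = 8: Id(8) · σ(56/8) = 8 · 8 = 64
  d = 14: Id(14) · σ(56/14) = 14 · 7 = 98
  d = 28: Id(28) · σ(56/28) = 28 · 3 = 84
  d = 56: Id(56) · σ(56/56) = 56 · 1 = 56
Summing: (Id * σ)(56) = 120 + 112 + 96 + 105 + 64 + 98 + 84 + 56 = 735.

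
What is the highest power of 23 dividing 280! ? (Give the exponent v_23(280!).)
v_23(280!) = 12

Legendre's formula: v_p(n!) = Σ_{k ≥ 1} ⌊n / p^k⌋. For p = 23, n = 280, the terms are:
  ⌊280/23^1⌋ = ⌊280/23⌋ = 12
(the next term ⌊280/23^2⌋ = 0, terminating the sum). Summing: v_23(280!) = 12 = 12.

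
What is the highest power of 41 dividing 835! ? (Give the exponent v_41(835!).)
v_41(835!) = 20

Legendre's formula: v_p(n!) = Σ_{k ≥ 1} ⌊n / p^k⌋. For p = 41, n = 835, the terms are:
  ⌊835/41^1⌋ = ⌊835/41⌋ = 20
(the next term ⌊835/41^2⌋ = 0, terminating the sum). Summing: v_41(835!) = 20 = 20.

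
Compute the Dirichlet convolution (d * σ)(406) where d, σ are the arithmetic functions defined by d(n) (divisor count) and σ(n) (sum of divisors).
(d * σ)(406) = 1600

Divisors of 406: [1, 2, 7, 14, 29, 58, 203, 406]. For each d | 406:
  d = 1: d(1) · σ(406/1) = 1 · 720 = 720
  d = 2: d(2) · σ(406/2) = 2 · 240 = 480
  d = 7: d(7) · σ(406/7) = 2 · 90 = 180
  d = 14: d(14) · σ(406/14) = 4 · 30 = 120
  d = 29: d(29) · σ(406/29) = 2 · 24 = 48
  d = 58: d(58) · σ(406/58) = 4 · 8 = 32
  d = 203: d(203) · σ(406/203) = 4 · 3 = 12
  d = 406: d(406) · σ(406/406) = 8 · 1 = 8
Summing: (d * σ)(406) = 720 + 480 + 180 + 120 + 48 + 32 + 12 + 8 = 1600.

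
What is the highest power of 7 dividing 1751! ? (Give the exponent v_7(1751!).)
v_7(1751!) = 290

Legendre's formula: v_p(n!) = Σ_{k ≥ 1} ⌊n / p^k⌋. For p = 7, n = 1751, the terms are:
  ⌊1751/7^1⌋ = ⌊1751/7⌋ = 250
  ⌊1751/7^2⌋ = ⌊1751/49⌋ = 35
  ⌊1751/7^3⌋ = ⌊1751/343⌋ = 5
(the next term ⌊1751/7^4⌋ = 0, terminating the sum). Summing: v_7(1751!) = 250 + 35 + 5 = 290.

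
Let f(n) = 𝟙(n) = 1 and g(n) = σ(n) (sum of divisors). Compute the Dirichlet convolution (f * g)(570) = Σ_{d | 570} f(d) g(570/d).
(𝟙 * σ)(570) = 2940

Divisors of 570: [1, 2, 3, 5, 6, 10, 15, 19, 30, 38, 57, 95, 114, 190, 285, 570]. For each d | 570:
  d = 1: 𝟙(1) · σ(570/1) = 1 · 1440 = 1440
  d = 2: 𝟙(2) · σ(570/2) = 1 · 480 = 480
  d = 3: 𝟙(3) · σ(570/3) = 1 · 360 = 360
  d = 5: 𝟙(5) · σ(570/5) = 1 · 240 = 240
  d = 6: 𝟙(6) · σ(570/6) = 1 · 120 = 120
  d = 10: 𝟙(10) · σ(570/10) = 1 · 80 = 80
  d = 15: 𝟙(15) · σ(570/15) = 1 · 60 = 60
  d = 19: 𝟙(19) · σ(570/19) = 1 · 72 = 72
  d = 30: 𝟙(30) · σ(570/30) = 1 · 20 = 20
  d = 38: 𝟙(38) · σ(570/38) = 1 · 24 = 24
  d = 57: 𝟙(57) · σ(570/57) = 1 · 18 = 18
  d = 95: 𝟙(95) · σ(570/95) = 1 · 12 = 12
  d = 114: 𝟙(114) · σ(570/114) = 1 · 6 = 6
  d = 190: 𝟙(190) · σ(570/190) = 1 · 4 = 4
  d = 285: 𝟙(285) · σ(570/285) = 1 · 3 = 3
  d = 570: 𝟙(570) · σ(570/570) = 1 · 1 = 1
Summing: (𝟙 * σ)(570) = 1440 + 480 + 360 + 240 + 120 + 80 + 60 + 72 + 20 + 24 + 18 + 12 + 6 + 4 + 3 + 1 = 2940.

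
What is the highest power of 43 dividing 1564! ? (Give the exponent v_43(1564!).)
v_43(1564!) = 36

Legendre's formula: v_p(n!) = Σ_{k ≥ 1} ⌊n / p^k⌋. For p = 43, n = 1564, the terms are:
  ⌊1564/43^1⌋ = ⌊1564/43⌋ = 36
(the next term ⌊1564/43^2⌋ = 0, terminating the sum). Summing: v_43(1564!) = 36 = 36.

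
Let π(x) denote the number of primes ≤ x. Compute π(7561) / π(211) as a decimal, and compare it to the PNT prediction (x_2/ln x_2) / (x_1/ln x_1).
π(7561)/π(211) = 960/47 ≈ 20.4255;  PNT prediction ≈ 21.4740.

π(211) = 47 and π(7561) = 960, so π(7561)/π(211) ≈ 20.4255. The PNT-predicted ratio is (7561/ln(7561)) / (211/ln(211)) ≈ 21.4740. The two agree to within a few percent, as expected.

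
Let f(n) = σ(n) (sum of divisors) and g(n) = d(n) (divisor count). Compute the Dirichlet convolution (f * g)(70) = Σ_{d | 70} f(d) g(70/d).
(σ * d)(70) = 400

Divisors of 70: [1, 2, 5, 7, 10, 14, 35, 70]. For each d | 70:
  d = 1: σ(1) · d(70/1) = 1 · 8 = 8
  d = 2: σ(2) · d(70/2) = 3 · 4 = 12
  d = 5: σ(5) · d(70/5) = 6 · 4 = 24
  d = 7: σ(7) · d(70/7) = 8 · 4 = 32
  d = 10: σ(10) · d(70/10) = 18 · 2 = 36
  d = 14: σ(14) · d(70/14) = 24 · 2 = 48
  d = 35: σ(35) · d(70/35) = 48 · 2 = 96
  d = 70: σ(70) · d(70/70) = 144 · 1 = 144
Summing: (σ * d)(70) = 8 + 12 + 24 + 32 + 36 + 48 + 96 + 144 = 400.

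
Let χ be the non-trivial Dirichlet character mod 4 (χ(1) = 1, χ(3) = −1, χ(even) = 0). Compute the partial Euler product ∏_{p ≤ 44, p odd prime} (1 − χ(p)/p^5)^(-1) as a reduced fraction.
∏ = 32740559305695385712389870979185370874149053476477367448414215/32866839245274949258617282425703153368289421339680491851218944

The odd primes p ≤ 44 are [3, 5, 7, 11, 13, 17, 19, 23, 29, 31, 37, 41, 43]. For each, χ(p) = 1 if p ≡ 1 mod 4, χ(p) = −1 if p ≡ 3 mod 4. Taking (1 − χ(p)/p^5)^(-1) = p^5/(p^5 − χ(p)): (1 − (-1)/3^5)^(-1) · (1 − (1)/5^5)^(-1) · (1 − (-1)/7^5)^(-1) · (1 − (-1)/11^5)^(-1) · (1 − (1)/13^5)^(-1) · (1 − (1)/17^5)^(-1) · (1 − (-1)/19^5)^(-1) · (1 − (-1)/23^5)^(-1) · (1 − (1)/29^5)^(-1) · (1 − (-1)/31^5)^(-1) · (1 − (1)/37^5)^(-1) · (1 − (1)/41^5)^(-1) · (1 − (-1)/43^5)^(-1) = 32740559305695385712389870979185370874149053476477367448414215/32866839245274949258617282425703153368289421339680491851218944.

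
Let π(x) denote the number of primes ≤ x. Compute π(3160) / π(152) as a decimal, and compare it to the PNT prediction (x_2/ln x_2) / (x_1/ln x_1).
π(3160)/π(152) = 446/36 ≈ 12.3889;  PNT prediction ≈ 12.9610.

π(152) = 36 and π(3160) = 446, so π(3160)/π(152) ≈ 12.3889. The PNT-predicted ratio is (3160/ln(3160)) / (152/ln(152)) ≈ 12.9610. The two agree to within a few percent, as expected.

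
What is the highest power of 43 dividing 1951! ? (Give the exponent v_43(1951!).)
v_43(1951!) = 46

Legendre's formula: v_p(n!) = Σ_{k ≥ 1} ⌊n / p^k⌋. For p = 43, n = 1951, the terms are:
  ⌊1951/43^1⌋ = ⌊1951/43⌋ = 45
  ⌊1951/43^2⌋ = ⌊1951/1849⌋ = 1
(the next term ⌊1951/43^3⌋ = 0, terminating the sum). Summing: v_43(1951!) = 45 + 1 = 46.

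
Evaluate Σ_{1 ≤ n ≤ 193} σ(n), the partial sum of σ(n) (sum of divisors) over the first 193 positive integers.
Σ_{n ≤ 193} σ(n) = 30684

Compute σ(n) for each 1 ≤ n ≤ 193: σ(1) = 1, σ(2) = 3, σ(3) = 4, σ(4) = 7, σ(5) = 6, σ(6) = 12, σ(7) = 8, σ(8) = 15, σ(9) = 13, σ(10) = 18, σ(11) = 12, σ(12) = 28, σ(13) = 14, σ(14) = 24, σ(15) = 24, σ(16) = 31, σ(17) = 18, σ(18) = 39, σ(19) = 20, σ(20) = 42, σ(21) = 32, σ(22) = 36, σ(23) = 24, σ(24) = 60, σ(25) = 31, σ(26) = 42, σ(27) = 40, σ(28) = 56, σ(29) = 30, σ(30) = 72, σ(31) = 32, σ(32) = 63, σ(33) = 48, σ(34) = 54, σ(35) = 48, σ(36) = 91, σ(37) = 38, σ(38) = 60, σ(39) = 56, σ(40) = 90, σ(41) = 42, σ(42) = 96, σ(43) = 44, σ(44) = 84, σ(45) = 78, σ(46) = 72, σ(47) = 48, σ(48) = 124, σ(49) = 57, σ(50) = 93, σ(51) = 72, σ(52) = 98, σ(53) = 54, σ(54) = 120, σ(55) = 72, σ(56) = 120, σ(57) = 80, σ(58) = 90, σ(59) = 60, σ(60) = 168, σ(61) = 62, σ(62) = 96, σ(63) = 104, σ(64) = 127, σ(65) = 84, σ(66) = 144, σ(67) = 68, σ(68) = 126, σ(69) = 96, σ(70) = 144, σ(71) = 72, σ(72) = 195, σ(73) = 74, σ(74) = 114, σ(75) = 124, σ(76) = 140, σ(77) = 96, σ(78) = 168, σ(79) = 80, σ(80) = 186, σ(81) = 121, σ(82) = 126, σ(83) = 84, σ(84) = 224, σ(85) = 108, σ(86) = 132, σ(87) = 120, σ(88) = 180, σ(89) = 90, σ(90) = 234, σ(91) = 112, σ(92) = 168, σ(93) = 128, σ(94) = 144, σ(95) = 120, σ(96) = 252, σ(97) = 98, σ(98) = 171, σ(99) = 156, σ(100) = 217, σ(101) = 102, σ(102) = 216, σ(103) = 104, σ(104) = 210, σ(105) = 192, σ(106) = 162, σ(107) = 108, σ(108) = 280, σ(109) = 110, σ(110) = 216, σ(111) = 152, σ(112) = 248, σ(113) = 114, σ(114) = 240, σ(115) = 144, σ(116) = 210, σ(117) = 182, σ(118) = 180, σ(119) = 144, σ(120) = 360, σ(121) = 133, σ(122) = 186, σ(123) = 168, σ(124) = 224, σ(125) = 156, σ(126) = 312, σ(127) = 128, σ(128) = 255, σ(129) = 176, σ(130) = 252, σ(131) = 132, σ(132) = 336, σ(133) = 160, σ(134) = 204, σ(135) = 240, σ(136) = 270, σ(137) = 138, σ(138) = 288, σ(139) = 140, σ(140) = 336, σ(141) = 192, σ(142) = 216, σ(143) = 168, σ(144) = 403, σ(145) = 180, σ(146) = 222, σ(147) = 228, σ(148) = 266, σ(149) = 150, σ(150) = 372, σ(151) = 152, σ(152) = 300, σ(153) = 234, σ(154) = 288, σ(155) = 192, σ(156) = 392, σ(157) = 158, σ(158) = 240, σ(159) = 216, σ(160) = 378, σ(161) = 192, σ(162) = 363, σ(163) = 164, σ(164) = 294, σ(165) = 288, σ(166) = 252, σ(167) = 168, σ(168) = 480, σ(169) = 183, σ(170) = 324, σ(171) = 260, σ(172) = 308, σ(173) = 174, σ(174) = 360, σ(175) = 248, σ(176) = 372, σ(177) = 240, σ(178) = 270, σ(179) = 180, σ(180) = 546, σ(181) = 182, σ(182) = 336, σ(183) = 248, σ(184) = 360, σ(185) = 228, σ(186) = 384, σ(187) = 216, σ(188) = 336, σ(189) = 320, σ(190) = 360, σ(191) = 192, σ(192) = 508, σ(193) = 194. Summing all 193 values: 30684. (Average order: Σ_{n ≤ x} σ(n) ~ (π²/12) x². For x = 193, (π²/12)·193² ≈ 30636.07.)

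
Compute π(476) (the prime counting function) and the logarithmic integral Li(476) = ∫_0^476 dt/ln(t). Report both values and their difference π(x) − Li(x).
π(476) = 91;  Li(476) ≈ 97.92;  π(x) − Li(x) ≈ -6.92.

Direct count of primes ≤ 476 gives π(476) = 91. Numerical evaluation of the logarithmic integral gives Li(476) ≈ 97.92. The difference π(x) − Li(x) ≈ -6.92 is typically negative for small/moderate x (Li(x) overestimates), though Littlewood's theorem shows this sign changes infinitely often.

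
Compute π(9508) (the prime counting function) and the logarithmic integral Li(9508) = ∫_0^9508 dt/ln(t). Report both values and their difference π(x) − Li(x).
π(9508) = 1177;  Li(9508) ≈ 1192.57;  π(x) − Li(x) ≈ -15.57.

Direct count of primes ≤ 9508 gives π(9508) = 1177. Numerical evaluation of the logarithmic integral gives Li(9508) ≈ 1192.57. The difference π(x) − Li(x) ≈ -15.57 is typically negative for small/moderate x (Li(x) overestimates), though Littlewood's theorem shows this sign changes infinitely often.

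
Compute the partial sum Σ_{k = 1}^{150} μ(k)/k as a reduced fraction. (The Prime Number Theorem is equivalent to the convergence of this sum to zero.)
Σ μ(k)/k = 6595680120984975873251486071642506311068428581824310097/497394116979759773352958578871947022849194621108954843470

Values of μ(k) for 1 ≤ k ≤ 150: μ(1) = 1, μ(2) = -1, μ(3) = -1, μ(5) = -1, μ(6) = 1, μ(7) = -1, μ(10) = 1, μ(11) = -1, μ(13) = -1, μ(14) = 1, μ(15) = 1, μ(17) = -1, μ(19) = -1, μ(21) = 1, μ(22) = 1, μ(23) = -1, μ(26) = 1, μ(29) = -1, μ(30) = -1, μ(31) = -1, μ(33) = 1, μ(34) = 1, μ(35) = 1, μ(37) = -1, μ(38) = 1, μ(39) = 1, μ(41) = -1, μ(42) = -1, μ(43) = -1, μ(46) = 1, μ(47) = -1, μ(51) = 1, μ(53) = -1, μ(55) = 1, μ(57) = 1, μ(58) = 1, μ(59) = -1, μ(61) = -1, μ(62) = 1, μ(65) = 1, μ(66) = -1, μ(67) = -1, μ(69) = 1, μ(70) = -1, μ(71) = -1, μ(73) = -1, μ(74) = 1, μ(77) = 1, μ(78) = -1, μ(79) = -1, μ(82) = 1, μ(83) = -1, μ(85) = 1, μ(86) = 1, μ(87) = 1, μ(89) = -1, μ(91) = 1, μ(93) = 1, μ(94) = 1, μ(95) = 1, μ(97) = -1, μ(101) = -1, μ(102) = -1, μ(103) = -1, μ(105) = -1, μ(106) = 1, μ(107) = -1, μ(109) = -1, μ(110) = -1, μ(111) = 1, μ(113) = -1, μ(114) = -1, μ(115) = 1, μ(118) = 1, μ(119) = 1, μ(122) = 1, μ(123) = 1, μ(127) = -1, μ(129) = 1, μ(130) = -1, μ(131) = -1, μ(133) = 1, μ(134) = 1, μ(137) = -1, μ(138) = -1, μ(139) = -1, μ(141) = 1, μ(142) = 1, μ(143) = 1, μ(145) = 1, μ(146) = 1, μ(149) = -1, with μ = 0 on non-squarefree integers. Summing μ(k)/k for k where μ(k) ≠ 0 gives 6595680120984975873251486071642506311068428581824310097/497394116979759773352958578871947022849194621108954843470 ≈ 0.0133. (PNT ⟺ this sum → 0 as n → ∞.)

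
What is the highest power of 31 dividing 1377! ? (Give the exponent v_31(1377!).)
v_31(1377!) = 45

Legendre's formula: v_p(n!) = Σ_{k ≥ 1} ⌊n / p^k⌋. For p = 31, n = 1377, the terms are:
  ⌊1377/31^1⌋ = ⌊1377/31⌋ = 44
  ⌊1377/31^2⌋ = ⌊1377/961⌋ = 1
(the next term ⌊1377/31^3⌋ = 0, terminating the sum). Summing: v_31(1377!) = 44 + 1 = 45.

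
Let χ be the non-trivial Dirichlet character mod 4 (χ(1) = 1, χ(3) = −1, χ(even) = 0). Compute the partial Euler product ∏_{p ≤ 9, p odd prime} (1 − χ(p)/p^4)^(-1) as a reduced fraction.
∏ = 40516875/40968512

The odd primes p ≤ 9 are [3, 5, 7]. For each, χ(p) = 1 if p ≡ 1 mod 4, χ(p) = −1 if p ≡ 3 mod 4. Taking (1 − χ(p)/p^4)^(-1) = p^4/(p^4 − χ(p)): (1 − (-1)/3^4)^(-1) · (1 − (1)/5^4)^(-1) · (1 − (-1)/7^4)^(-1) = 40516875/40968512.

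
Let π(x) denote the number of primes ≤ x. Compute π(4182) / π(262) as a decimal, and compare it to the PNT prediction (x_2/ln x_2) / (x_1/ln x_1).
π(4182)/π(262) = 574/55 ≈ 10.4364;  PNT prediction ≈ 10.6591.

π(262) = 55 and π(4182) = 574, so π(4182)/π(262) ≈ 10.4364. The PNT-predicted ratio is (4182/ln(4182)) / (262/ln(262)) ≈ 10.6591. The two agree to within a few percent, as expected.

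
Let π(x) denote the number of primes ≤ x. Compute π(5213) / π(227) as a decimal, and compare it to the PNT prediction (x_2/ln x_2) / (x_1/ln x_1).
π(5213)/π(227) = 693/49 ≈ 14.1429;  PNT prediction ≈ 14.5559.

π(227) = 49 and π(5213) = 693, so π(5213)/π(227) ≈ 14.1429. The PNT-predicted ratio is (5213/ln(5213)) / (227/ln(227)) ≈ 14.5559. The two agree to within a few percent, as expected.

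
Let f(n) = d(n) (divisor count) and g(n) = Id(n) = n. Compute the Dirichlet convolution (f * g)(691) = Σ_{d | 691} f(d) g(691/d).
(d * Id)(691) = 693

Divisors of 691: [1, 691]. For each d | 691:
  d = 1: d(1) · Id(691/1) = 1 · 691 = 691
  d = 691: d(691) · Id(691/691) = 2 · 1 = 2
Summing: (d * Id)(691) = 691 + 2 = 693.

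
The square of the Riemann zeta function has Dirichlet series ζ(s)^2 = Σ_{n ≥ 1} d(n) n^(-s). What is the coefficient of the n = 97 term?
d(97) = 2

ζ(s)^2 = (Σ 1/m^s)(Σ 1/k^s). The coefficient of 1/n^s in the product is the number of ordered pairs (m, k) with mk = n, which equals d(n). For n = 97, divisors are [1, 97], so d(97) = 2.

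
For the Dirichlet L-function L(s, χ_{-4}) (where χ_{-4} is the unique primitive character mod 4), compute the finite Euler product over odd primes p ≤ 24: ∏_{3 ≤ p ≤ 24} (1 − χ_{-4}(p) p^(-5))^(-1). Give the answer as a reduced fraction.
∏ = 19221914719363107239019289471588875/19296053991287416836128860852453376

The odd primes p ≤ 24 are [3, 5, 7, 11, 13, 17, 19, 23]. For each, χ(p) = 1 if p ≡ 1 mod 4, χ(p) = −1 if p ≡ 3 mod 4. Taking (1 − χ(p)/p^5)^(-1) = p^5/(p^5 − χ(p)): (1 − (-1)/3^5)^(-1) · (1 − (1)/5^5)^(-1) · (1 − (-1)/7^5)^(-1) · (1 − (-1)/11^5)^(-1) · (1 − (1)/13^5)^(-1) · (1 − (1)/17^5)^(-1) · (1 − (-1)/19^5)^(-1) · (1 − (-1)/23^5)^(-1) = 19221914719363107239019289471588875/19296053991287416836128860852453376.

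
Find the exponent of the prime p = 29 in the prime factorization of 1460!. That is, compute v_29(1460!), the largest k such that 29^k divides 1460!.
v_29(1460!) = 51

Legendre's formula: v_p(n!) = Σ_{k ≥ 1} ⌊n / p^k⌋. For p = 29, n = 1460, the terms are:
  ⌊1460/29^1⌋ = ⌊1460/29⌋ = 50
  ⌊1460/29^2⌋ = ⌊1460/841⌋ = 1
(the next term ⌊1460/29^3⌋ = 0, terminating the sum). Summing: v_29(1460!) = 50 + 1 = 51.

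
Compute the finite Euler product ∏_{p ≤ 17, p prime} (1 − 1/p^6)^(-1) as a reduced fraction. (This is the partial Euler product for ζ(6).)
∏ = 3816568575537013278125/3751506094174038687744

The primes p ≤ 17 are [2, 3, 5, 7, 11, 13, 17]. For each prime, (1 − 1/p^6)^(-1) = p^6 / (p^6 − 1). The product is (1 − 1/2^6)^(-1), (1 − 1/3^6)^(-1), (1 − 1/5^6)^(-1), (1 − 1/7^6)^(-1), (1 − 1/11^6)^(-1), (1 − 1/13^6)^(-1), (1 − 1/17^6)^(-1) = ∏ p^6 / (p^6 − 1) = 3816568575537013278125/3751506094174038687744.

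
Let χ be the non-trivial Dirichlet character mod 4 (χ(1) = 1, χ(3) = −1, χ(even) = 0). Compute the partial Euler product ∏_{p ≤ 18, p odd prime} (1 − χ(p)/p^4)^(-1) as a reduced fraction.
∏ = 1355132279576075/1370266988576768

The odd primes p ≤ 18 are [3, 5, 7, 11, 13, 17]. For each, χ(p) = 1 if p ≡ 1 mod 4, χ(p) = −1 if p ≡ 3 mod 4. Taking (1 − χ(p)/p^4)^(-1) = p^4/(p^4 − χ(p)): (1 − (-1)/3^4)^(-1) · (1 − (1)/5^4)^(-1) · (1 − (-1)/7^4)^(-1) · (1 − (-1)/11^4)^(-1) · (1 − (1)/13^4)^(-1) · (1 − (1)/17^4)^(-1) = 1355132279576075/1370266988576768.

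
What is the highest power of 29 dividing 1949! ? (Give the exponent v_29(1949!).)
v_29(1949!) = 69

Legendre's formula: v_p(n!) = Σ_{k ≥ 1} ⌊n / p^k⌋. For p = 29, n = 1949, the terms are:
  ⌊1949/29^1⌋ = ⌊1949/29⌋ = 67
  ⌊1949/29^2⌋ = ⌊1949/841⌋ = 2
(the next term ⌊1949/29^3⌋ = 0, terminating the sum). Summing: v_29(1949!) = 67 + 2 = 69.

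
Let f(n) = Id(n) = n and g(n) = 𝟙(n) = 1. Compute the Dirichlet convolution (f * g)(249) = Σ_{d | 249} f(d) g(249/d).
(Id * 𝟙)(249) = 336

Divisors of 249: [1, 3, 83, 249]. For each d | 249:
  d = 1: Id(1) · 𝟙(249/1) = 1 · 1 = 1
  d = 3: Id(3) · 𝟙(249/3) = 3 · 1 = 3
  d = 83: Id(83) · 𝟙(249/83) = 83 · 1 = 83
  d = 249: Id(249) · 𝟙(249/249) = 249 · 1 = 249
Summing: (Id * 𝟙)(249) = 1 + 3 + 83 + 249 = 336.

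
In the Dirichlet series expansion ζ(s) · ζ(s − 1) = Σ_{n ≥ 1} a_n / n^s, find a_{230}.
σ(230) = 432

In the product (Σ m^0/m^s)(Σ k / k^s) = Σ (Σ_{d | n} d) / n^s, the coefficient of 1/n^s is σ(n) = Σ_{d | n} d. For n = 230, divisors are [1, 2, 5, 10, 23, 46, 115, 230]; summing: σ(230) = 432.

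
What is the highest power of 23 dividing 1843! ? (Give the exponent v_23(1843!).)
v_23(1843!) = 83

Legendre's formula: v_p(n!) = Σ_{k ≥ 1} ⌊n / p^k⌋. For p = 23, n = 1843, the terms are:
  ⌊1843/23^1⌋ = ⌊1843/23⌋ = 80
  ⌊1843/23^2⌋ = ⌊1843/529⌋ = 3
(the next term ⌊1843/23^3⌋ = 0, terminating the sum). Summing: v_23(1843!) = 80 + 3 = 83.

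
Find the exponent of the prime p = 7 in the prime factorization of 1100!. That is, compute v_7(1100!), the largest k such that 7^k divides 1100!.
v_7(1100!) = 182

Legendre's formula: v_p(n!) = Σ_{k ≥ 1} ⌊n / p^k⌋. For p = 7, n = 1100, the terms are:
  ⌊1100/7^1⌋ = ⌊1100/7⌋ = 157
  ⌊1100/7^2⌋ = ⌊1100/49⌋ = 22
  ⌊1100/7^3⌋ = ⌊1100/343⌋ = 3
(the next term ⌊1100/7^4⌋ = 0, terminating the sum). Summing: v_7(1100!) = 157 + 22 + 3 = 182.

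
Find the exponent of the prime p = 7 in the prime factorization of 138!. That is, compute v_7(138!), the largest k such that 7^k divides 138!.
v_7(138!) = 21

Legendre's formula: v_p(n!) = Σ_{k ≥ 1} ⌊n / p^k⌋. For p = 7, n = 138, the terms are:
  ⌊138/7^1⌋ = ⌊138/7⌋ = 19
  ⌊138/7^2⌋ = ⌊138/49⌋ = 2
(the next term ⌊138/7^3⌋ = 0, terminating the sum). Summing: v_7(138!) = 19 + 2 = 21.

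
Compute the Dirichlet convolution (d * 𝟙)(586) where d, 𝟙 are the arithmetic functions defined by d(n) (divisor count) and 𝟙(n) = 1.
(d * 𝟙)(586) = 9

Divisors of 586: [1, 2, 293, 586]. For each d | 586:
  d = 1: d(1) · 𝟙(586/1) = 1 · 1 = 1
  d = 2: d(2) · 𝟙(586/2) = 2 · 1 = 2
  d = 293: d(293) · 𝟙(586/293) = 2 · 1 = 2
  d = 586: d(586) · 𝟙(586/586) = 4 · 1 = 4
Summing: (d * 𝟙)(586) = 1 + 2 + 2 + 4 = 9.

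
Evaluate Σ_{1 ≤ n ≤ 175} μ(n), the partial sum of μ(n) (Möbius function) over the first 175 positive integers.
Σ_{n ≤ 175} μ(n) = -4

Compute μ(n) for each 1 ≤ n ≤ 175: μ(1) = 1, μ(2) = -1, μ(3) = -1, μ(4) = 0, μ(5) = -1, μ(6) = 1, μ(7) = -1, μ(8) = 0, μ(9) = 0, μ(10) = 1, μ(11) = -1, μ(12) = 0, μ(13) = -1, μ(14) = 1, μ(15) = 1, μ(16) = 0, μ(17) = -1, μ(18) = 0, μ(19) = -1, μ(20) = 0, μ(21) = 1, μ(22) = 1, μ(23) = -1, μ(24) = 0, μ(25) = 0, μ(26) = 1, μ(27) = 0, μ(28) = 0, μ(29) = -1, μ(30) = -1, μ(31) = -1, μ(32) = 0, μ(33) = 1, μ(34) = 1, μ(35) = 1, μ(36) = 0, μ(37) = -1, μ(38) = 1, μ(39) = 1, μ(40) = 0, μ(41) = -1, μ(42) = -1, μ(43) = -1, μ(44) = 0, μ(45) = 0, μ(46) = 1, μ(47) = -1, μ(48) = 0, μ(49) = 0, μ(50) = 0, μ(51) = 1, μ(52) = 0, μ(53) = -1, μ(54) = 0, μ(55) = 1, μ(56) = 0, μ(57) = 1, μ(58) = 1, μ(59) = -1, μ(60) = 0, μ(61) = -1, μ(62) = 1, μ(63) = 0, μ(64) = 0, μ(65) = 1, μ(66) = -1, μ(67) = -1, μ(68) = 0, μ(69) = 1, μ(70) = -1, μ(71) = -1, μ(72) = 0, μ(73) = -1, μ(74) = 1, μ(75) = 0, μ(76) = 0, μ(77) = 1, μ(78) = -1, μ(79) = -1, μ(80) = 0, μ(81) = 0, μ(82) = 1, μ(83) = -1, μ(84) = 0, μ(85) = 1, μ(86) = 1, μ(87) = 1, μ(88) = 0, μ(89) = -1, μ(90) = 0, μ(91) = 1, μ(92) = 0, μ(93) = 1, μ(94) = 1, μ(95) = 1, μ(96) = 0, μ(97) = -1, μ(98) = 0, μ(99) = 0, μ(100) = 0, μ(101) = -1, μ(102) = -1, μ(103) = -1, μ(104) = 0, μ(105) = -1, μ(106) = 1, μ(107) = -1, μ(108) = 0, μ(109) = -1, μ(110) = -1, μ(111) = 1, μ(112) = 0, μ(113) = -1, μ(114) = -1, μ(115) = 1, μ(116) = 0, μ(117) = 0, μ(118) = 1, μ(119) = 1, μ(120) = 0, μ(121) = 0, μ(122) = 1, μ(123) = 1, μ(124) = 0, μ(125) = 0, μ(126) = 0, μ(127) = -1, μ(128) = 0, μ(129) = 1, μ(130) = -1, μ(131) = -1, μ(132) = 0, μ(133) = 1, μ(134) = 1, μ(135) = 0, μ(136) = 0, μ(137) = -1, μ(138) = -1, μ(139) = -1, μ(140) = 0, μ(141) = 1, μ(142) = 1, μ(143) = 1, μ(144) = 0, μ(145) = 1, μ(146) = 1, μ(147) = 0, μ(148) = 0, μ(149) = -1, μ(150) = 0, μ(151) = -1, μ(152) = 0, μ(153) = 0, μ(154) = -1, μ(155) = 1, μ(156) = 0, μ(157) = -1, μ(158) = 1, μ(159) = 1, μ(160) = 0, μ(161) = 1, μ(162) = 0, μ(163) = -1, μ(164) = 0, μ(165) = -1, μ(166) = 1, μ(167) = -1, μ(168) = 0, μ(169) = 0, μ(170) = -1, μ(171) = 0, μ(172) = 0, μ(173) = -1, μ(174) = -1, μ(175) = 0. Summing all 175 values: -4. (Mertens function M(x) = Σ_{n ≤ x} μ(n); on average M(x) should be small (PNT ⟺ M(x) = o(x)).)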